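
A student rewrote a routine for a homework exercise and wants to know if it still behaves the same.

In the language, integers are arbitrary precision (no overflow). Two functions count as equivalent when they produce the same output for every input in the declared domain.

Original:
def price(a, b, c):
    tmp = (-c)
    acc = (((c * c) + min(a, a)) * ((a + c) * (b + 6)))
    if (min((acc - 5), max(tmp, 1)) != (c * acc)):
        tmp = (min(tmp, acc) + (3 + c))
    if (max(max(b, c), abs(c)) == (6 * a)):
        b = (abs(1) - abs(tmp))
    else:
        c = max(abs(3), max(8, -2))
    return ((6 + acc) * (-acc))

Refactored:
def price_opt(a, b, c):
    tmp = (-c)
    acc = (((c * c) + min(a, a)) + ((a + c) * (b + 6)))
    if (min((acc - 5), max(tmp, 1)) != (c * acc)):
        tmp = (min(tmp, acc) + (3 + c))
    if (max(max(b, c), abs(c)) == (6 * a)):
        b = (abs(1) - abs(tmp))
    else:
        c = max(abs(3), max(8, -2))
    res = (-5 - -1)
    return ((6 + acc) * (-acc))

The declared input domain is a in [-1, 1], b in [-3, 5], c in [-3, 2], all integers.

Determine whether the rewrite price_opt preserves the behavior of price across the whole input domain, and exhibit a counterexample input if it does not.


At a=-1, b=-3, c=-3: price gives -8640, price_opt gives 8.
verdict: not equivalent; witness: a=-1, b=-3, c=-3


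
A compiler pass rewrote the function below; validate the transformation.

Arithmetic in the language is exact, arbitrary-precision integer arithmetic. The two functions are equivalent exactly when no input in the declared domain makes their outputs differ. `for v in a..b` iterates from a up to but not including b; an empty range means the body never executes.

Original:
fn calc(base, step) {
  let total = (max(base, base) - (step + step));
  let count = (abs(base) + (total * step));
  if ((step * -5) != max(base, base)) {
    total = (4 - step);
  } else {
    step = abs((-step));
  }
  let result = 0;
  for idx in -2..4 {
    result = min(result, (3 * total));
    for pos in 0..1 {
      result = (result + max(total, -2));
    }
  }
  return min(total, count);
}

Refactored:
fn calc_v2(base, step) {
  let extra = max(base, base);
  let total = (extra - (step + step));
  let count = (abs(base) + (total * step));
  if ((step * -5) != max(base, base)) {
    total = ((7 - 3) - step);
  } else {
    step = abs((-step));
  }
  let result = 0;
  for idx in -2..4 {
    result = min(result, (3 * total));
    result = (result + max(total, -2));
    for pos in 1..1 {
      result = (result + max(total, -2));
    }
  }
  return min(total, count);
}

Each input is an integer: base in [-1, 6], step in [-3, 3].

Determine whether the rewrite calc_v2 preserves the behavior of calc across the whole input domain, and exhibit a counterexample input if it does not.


Comparing the listings, the differences include: loop structure differs; also constant usage differs; also local variable names differ; also min/max/abs usage differs; also arithmetic usage differs; also statement counts differ.
One worked example (base=-1, step=1) — calc: total := -3 | count := -2 | ((step * -5) != max(base, base)): true | total := 3 | result := 0 | iter idx=-2: | result := 0 | iter pos=0: | result := 3 | iter idx=-1: | result := 3 | iter pos=0: | result := 6 | iter idx=0: | result := 6 | iter pos=0: | result := 9 | iter idx=1: | result := 9 | iter pos=0: | result := 12 | iter idx=2: | result := 9 | iter pos=0: | result := 12 | iter idx=3: | result := 9 | iter pos=0: | result := 12 | result -2; calc_v2: extra := -1 | total := -3 | count := -2 | ((step * -5) != max(base, base)): true | total := 3 | result := 0 | iter idx=-2: | result := 0 | result := 3 | loop over pos: empty range | iter idx=-1: | result := 3 | result := 6 | loop over pos: empty range | iter idx=0: | result := 6 | result := 9 | loop over pos: empty range | iter idx=1: | result := 9 | result := 12 | loop over pos: empty range | iter idx=2: | result := 9 | result := 12 | loop over pos: empty range | iter idx=3: | result := 9 | result := 12 | loop over pos: empty range | result -2; agreement on -2.
Checked all 56 inputs in the declared domain: the outputs agree on every one.
verdict: equivalent


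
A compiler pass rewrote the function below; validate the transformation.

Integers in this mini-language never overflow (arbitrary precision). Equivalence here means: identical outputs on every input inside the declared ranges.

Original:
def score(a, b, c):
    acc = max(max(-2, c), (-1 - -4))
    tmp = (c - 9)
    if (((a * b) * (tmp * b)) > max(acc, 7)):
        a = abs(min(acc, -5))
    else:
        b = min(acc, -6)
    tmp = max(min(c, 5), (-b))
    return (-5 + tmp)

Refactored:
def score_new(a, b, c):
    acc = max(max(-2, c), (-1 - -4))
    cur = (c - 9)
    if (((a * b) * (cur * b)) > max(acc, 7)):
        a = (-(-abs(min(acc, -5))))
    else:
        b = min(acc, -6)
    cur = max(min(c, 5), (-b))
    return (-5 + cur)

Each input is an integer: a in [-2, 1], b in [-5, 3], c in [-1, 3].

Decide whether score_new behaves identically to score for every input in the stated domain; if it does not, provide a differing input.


Behavior is preserved: although local variable names differ, the outputs never diverge.
Tracing a=1, b=0, c=-1: score: acc=3, then tmp=-10, then (((a * b) * (tmp * b)) > max(acc, 7)) is false, then b=-6, then tmp=6, then returns 1 | score_new: acc=3, then cur=-10, then (((a * b) * (cur * b)) > max(acc, 7)) is false, then b=-6, then cur=6, then returns 1 — matching result 1.
Checked all 180 inputs in the declared domain: the outputs agree on every one.
verdict: equivalent


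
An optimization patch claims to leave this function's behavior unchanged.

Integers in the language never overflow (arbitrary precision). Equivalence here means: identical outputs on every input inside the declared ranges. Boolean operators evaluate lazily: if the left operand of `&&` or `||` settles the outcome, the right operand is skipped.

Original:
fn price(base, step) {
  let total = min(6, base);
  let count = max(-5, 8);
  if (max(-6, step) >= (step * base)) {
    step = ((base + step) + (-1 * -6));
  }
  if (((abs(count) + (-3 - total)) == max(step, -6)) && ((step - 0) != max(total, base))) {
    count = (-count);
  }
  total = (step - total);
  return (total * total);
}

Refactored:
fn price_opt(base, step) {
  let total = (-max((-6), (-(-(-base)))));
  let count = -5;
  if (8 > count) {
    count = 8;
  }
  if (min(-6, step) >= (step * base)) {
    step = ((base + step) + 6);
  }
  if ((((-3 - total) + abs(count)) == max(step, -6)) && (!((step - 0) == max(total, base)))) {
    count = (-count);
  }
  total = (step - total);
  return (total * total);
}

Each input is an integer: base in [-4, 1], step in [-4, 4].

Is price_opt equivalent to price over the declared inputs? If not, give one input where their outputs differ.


Not equivalent: base=-4, step=0 separates them (36 vs 16).
price: total = -4; count = 8; (max(-6, step) >= (step * base)) -> true; step = 2; (((abs(count) + (-3 - total)) == max(step, -6)) && ((step - 0) != max(total, base))) -> false; total = 6; return 36
price_opt: total = -4; count = -5; (8 > count) -> true; count = 8; (min(-6, step) >= (step * base)) -> false; ((((-3 - total) + abs(count)) == max(step, -6)) && (!((step - 0) == max(total, base)))) -> false; total = 4; return 16
verdict: not equivalent; witness: base=-4, step=0


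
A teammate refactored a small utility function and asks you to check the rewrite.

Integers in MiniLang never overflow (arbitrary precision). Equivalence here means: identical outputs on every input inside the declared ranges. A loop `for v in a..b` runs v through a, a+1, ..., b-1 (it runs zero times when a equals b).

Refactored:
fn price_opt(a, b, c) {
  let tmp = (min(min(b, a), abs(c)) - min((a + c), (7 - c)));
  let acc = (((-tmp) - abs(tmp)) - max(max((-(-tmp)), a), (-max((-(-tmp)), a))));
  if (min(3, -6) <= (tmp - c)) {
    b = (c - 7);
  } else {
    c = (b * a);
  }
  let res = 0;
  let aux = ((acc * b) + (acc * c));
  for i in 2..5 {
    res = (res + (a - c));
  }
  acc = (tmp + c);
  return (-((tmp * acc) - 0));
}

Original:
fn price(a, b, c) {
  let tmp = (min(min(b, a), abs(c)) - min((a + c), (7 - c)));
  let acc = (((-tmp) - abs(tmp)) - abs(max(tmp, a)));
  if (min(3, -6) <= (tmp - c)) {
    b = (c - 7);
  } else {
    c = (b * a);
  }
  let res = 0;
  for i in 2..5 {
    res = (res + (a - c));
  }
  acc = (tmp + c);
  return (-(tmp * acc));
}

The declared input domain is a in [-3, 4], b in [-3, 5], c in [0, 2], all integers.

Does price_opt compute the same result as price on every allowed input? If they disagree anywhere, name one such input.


Behavior is preserved: although min/max/abs usage differs; constant usage differs; arithmetic usage differs; local variable names differ; statement counts differ, the outputs never diverge.
One worked example (a=-1, b=4, c=0) — price: tmp = 0; acc = 0; (min(3, -6) <= (tmp - c)) -> true; b = -7; res = 0; [i=2]; res = -1; [i=3]; res = -2; [i=4]; res = -3; acc = 0; return 0; price_opt: tmp = 0; acc = 0; (min(3, -6) <= (tmp - c)) -> true; b = -7; res = 0; aux = 0; [i=2]; res = -1; [i=3]; res = -2; [i=4]; res = -3; acc = 0; return 0; agreement on 0.
An exhaustive pass over the 216 declared inputs shows identical outputs.
verdict: equivalent


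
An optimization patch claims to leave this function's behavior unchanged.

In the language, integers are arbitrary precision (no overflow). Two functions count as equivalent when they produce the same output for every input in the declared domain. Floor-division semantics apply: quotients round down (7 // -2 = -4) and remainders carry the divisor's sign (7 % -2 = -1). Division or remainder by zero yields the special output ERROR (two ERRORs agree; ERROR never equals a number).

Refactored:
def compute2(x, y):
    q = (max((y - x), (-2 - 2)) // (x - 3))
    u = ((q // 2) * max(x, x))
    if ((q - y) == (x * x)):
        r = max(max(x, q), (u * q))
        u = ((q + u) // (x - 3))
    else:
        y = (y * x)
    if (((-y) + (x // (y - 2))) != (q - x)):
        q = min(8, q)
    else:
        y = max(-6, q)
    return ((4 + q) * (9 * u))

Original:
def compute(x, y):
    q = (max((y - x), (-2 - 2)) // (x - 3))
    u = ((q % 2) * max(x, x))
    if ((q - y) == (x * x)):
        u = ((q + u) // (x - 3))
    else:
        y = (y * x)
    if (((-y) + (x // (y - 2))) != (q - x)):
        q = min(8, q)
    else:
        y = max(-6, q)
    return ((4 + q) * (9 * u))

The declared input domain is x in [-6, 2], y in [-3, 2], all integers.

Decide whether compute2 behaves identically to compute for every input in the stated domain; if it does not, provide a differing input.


Take x=-6, y=-3.
compute: q=-1, then u=-6, then ((q - y) == (x * x)) is false, then y=18, then (((-y) + (x // (y - 2))) != (q - x)) is true, then q=-1, then returns -162
compute2: q=-1, then u=6, then ((q - y) == (x * x)) is false, then y=18, then (((-y) + (x // (y - 2))) != (q - x)) is true, then q=-1, then returns 162
-162 against 162: the behavior changed.
verdict: not equivalent; witness: x=-6, y=-3


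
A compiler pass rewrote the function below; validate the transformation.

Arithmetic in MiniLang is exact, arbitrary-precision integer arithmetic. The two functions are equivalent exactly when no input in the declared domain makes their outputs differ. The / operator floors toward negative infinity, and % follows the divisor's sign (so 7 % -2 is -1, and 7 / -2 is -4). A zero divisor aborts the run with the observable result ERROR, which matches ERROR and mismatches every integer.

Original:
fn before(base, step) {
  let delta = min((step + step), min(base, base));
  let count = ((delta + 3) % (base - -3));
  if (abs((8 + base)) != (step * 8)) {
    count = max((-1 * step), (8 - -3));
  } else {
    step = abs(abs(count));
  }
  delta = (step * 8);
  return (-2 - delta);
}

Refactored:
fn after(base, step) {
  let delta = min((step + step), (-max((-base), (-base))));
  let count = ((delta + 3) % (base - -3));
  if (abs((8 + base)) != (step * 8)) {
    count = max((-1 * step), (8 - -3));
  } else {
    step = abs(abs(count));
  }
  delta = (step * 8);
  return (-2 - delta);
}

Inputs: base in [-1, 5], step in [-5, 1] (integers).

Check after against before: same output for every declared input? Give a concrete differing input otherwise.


Equivalent — the differences include min/max/abs usage differs, yet no declared input distinguishes the two.
One worked example (base=4, step=-3) — before: delta=-6, then count=4, then (abs((8 + base)) != (step * 8)) is true, then count=11, then delta=-24, then returns 22; after: delta=-6, then count=4, then (abs((8 + base)) != (step * 8)) is true, then count=11, then delta=-24, then returns 22; agreement on 22.
Checked all 49 inputs in the declared domain: the outputs agree on every one.
verdict: equivalent


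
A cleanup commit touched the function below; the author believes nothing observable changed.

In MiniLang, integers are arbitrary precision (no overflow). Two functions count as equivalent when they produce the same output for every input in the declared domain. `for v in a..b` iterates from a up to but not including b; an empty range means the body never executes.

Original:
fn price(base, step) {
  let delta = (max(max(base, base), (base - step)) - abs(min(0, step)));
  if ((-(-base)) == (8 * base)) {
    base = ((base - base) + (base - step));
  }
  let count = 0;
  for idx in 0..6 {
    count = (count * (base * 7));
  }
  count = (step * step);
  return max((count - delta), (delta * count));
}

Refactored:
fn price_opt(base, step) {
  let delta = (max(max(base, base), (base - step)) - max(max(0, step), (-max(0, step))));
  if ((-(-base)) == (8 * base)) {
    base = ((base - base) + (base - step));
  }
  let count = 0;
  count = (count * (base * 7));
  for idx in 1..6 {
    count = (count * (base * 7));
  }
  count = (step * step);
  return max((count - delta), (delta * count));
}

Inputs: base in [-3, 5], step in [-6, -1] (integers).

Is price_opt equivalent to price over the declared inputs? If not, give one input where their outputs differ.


At base=-3, step=-6: price gives 39, price_opt gives 108.
verdict: not equivalent; witness: base=-3, step=-6


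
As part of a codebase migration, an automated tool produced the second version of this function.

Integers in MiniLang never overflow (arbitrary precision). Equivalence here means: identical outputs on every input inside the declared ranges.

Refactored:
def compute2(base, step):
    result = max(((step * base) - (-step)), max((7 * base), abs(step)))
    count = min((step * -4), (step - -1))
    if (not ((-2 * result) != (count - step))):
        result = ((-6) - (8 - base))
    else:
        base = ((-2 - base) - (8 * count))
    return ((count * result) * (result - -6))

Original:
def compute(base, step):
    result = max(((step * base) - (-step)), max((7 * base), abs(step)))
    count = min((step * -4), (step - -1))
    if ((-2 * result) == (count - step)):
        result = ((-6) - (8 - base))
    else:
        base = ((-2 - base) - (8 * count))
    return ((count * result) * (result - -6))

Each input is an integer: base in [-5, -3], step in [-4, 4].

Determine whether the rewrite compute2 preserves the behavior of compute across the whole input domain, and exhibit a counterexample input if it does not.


Equivalent — the differences include boolean connective usage differs, and comparison usage differs, yet no declared input distinguishes the two.
Tracing base=-5, step=0: compute: result=0, then count=0, then ((-2 * result) == (count - step)) is true, then result=-19, then returns 0 | compute2: result=0, then count=0, then (not ((-2 * result) != (count - step))) is true, then result=-19, then returns 0 — matching result 0.
An exhaustive pass over the 27 declared inputs shows identical outputs.
verdict: equivalent


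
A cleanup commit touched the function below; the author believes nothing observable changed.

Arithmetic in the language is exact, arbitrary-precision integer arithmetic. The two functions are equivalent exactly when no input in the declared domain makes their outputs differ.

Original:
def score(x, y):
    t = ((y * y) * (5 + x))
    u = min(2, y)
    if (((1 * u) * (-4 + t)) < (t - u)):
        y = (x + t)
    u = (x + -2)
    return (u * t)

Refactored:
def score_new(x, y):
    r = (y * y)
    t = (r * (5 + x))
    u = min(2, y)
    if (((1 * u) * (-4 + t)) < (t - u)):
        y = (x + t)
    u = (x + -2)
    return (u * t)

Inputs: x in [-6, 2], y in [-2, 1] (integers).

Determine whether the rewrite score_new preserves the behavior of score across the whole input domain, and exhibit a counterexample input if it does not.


The two are interchangeable: local variable names differ; statement counts differ, and every declared input agrees.
Tracing x=-5, y=-1: score: t := 0 | u := -1 | (((1 * u) * (-4 + t)) < (t - u)): false | u := -7 | result 0 | score_new: r := 1 | t := 0 | u := -1 | (((1 * u) * (-4 + t)) < (t - u)): false | u := -7 | result 0 — matching result 0.
Checked all 36 inputs in the declared domain: the outputs agree on every one.
verdict: equivalent


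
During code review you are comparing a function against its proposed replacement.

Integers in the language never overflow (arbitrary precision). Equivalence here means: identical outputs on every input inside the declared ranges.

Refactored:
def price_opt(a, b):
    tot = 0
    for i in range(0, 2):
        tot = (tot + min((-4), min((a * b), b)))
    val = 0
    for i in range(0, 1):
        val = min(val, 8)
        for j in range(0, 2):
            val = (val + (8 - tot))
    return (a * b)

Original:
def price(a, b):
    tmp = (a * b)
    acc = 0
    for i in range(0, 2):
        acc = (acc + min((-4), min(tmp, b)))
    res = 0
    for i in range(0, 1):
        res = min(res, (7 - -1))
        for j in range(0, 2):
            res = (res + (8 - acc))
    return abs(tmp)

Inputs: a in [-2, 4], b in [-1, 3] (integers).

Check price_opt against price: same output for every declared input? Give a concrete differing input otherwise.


Not equivalent: a=-2, b=1 separates them (2 vs -2).
price: tmp := -2 | acc := 0 | iter i=0: | acc := -4 | iter i=1: | acc := -8 | res := 0 | iter i=0: | res := 0 | iter j=0: | res := 16 | iter j=1: | res := 32 | result 2
price_opt: tot := 0 | iter i=0: | tot := -4 | iter i=1: | tot := -8 | val := 0 | iter i=0: | val := 0 | iter j=0: | val := 16 | iter j=1: | val := 32 | result -2
verdict: not equivalent; witness: a=-2, b=1


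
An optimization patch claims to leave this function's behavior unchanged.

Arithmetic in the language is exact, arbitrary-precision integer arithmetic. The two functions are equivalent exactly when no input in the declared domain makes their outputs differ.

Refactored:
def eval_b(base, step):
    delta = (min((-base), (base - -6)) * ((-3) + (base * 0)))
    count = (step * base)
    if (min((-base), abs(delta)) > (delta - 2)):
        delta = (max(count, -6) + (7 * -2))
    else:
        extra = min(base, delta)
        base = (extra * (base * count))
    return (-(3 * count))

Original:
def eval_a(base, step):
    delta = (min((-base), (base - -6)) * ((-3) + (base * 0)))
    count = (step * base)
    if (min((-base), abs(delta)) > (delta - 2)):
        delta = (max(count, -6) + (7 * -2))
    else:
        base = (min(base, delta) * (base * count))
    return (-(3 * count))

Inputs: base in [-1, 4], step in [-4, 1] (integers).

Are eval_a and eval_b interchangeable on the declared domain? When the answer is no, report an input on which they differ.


The two are interchangeable: statement counts differ, local variable names differ, and every declared input agrees.
Spot check at base=4, step=-2 — eval_a: delta becomes 12; next count becomes -8; next (min((-base), abs(delta)) > (delta - 2)) evaluates to false; next base becomes -128; next final value 24. eval_b: delta becomes 12; next count becomes -8; next (min((-base), abs(delta)) > (delta - 2)) evaluates to false; next extra becomes 4; next base becomes -128; next final value 24. Both give 24.
Across all 36 domain points the two functions coincide.
verdict: equivalent


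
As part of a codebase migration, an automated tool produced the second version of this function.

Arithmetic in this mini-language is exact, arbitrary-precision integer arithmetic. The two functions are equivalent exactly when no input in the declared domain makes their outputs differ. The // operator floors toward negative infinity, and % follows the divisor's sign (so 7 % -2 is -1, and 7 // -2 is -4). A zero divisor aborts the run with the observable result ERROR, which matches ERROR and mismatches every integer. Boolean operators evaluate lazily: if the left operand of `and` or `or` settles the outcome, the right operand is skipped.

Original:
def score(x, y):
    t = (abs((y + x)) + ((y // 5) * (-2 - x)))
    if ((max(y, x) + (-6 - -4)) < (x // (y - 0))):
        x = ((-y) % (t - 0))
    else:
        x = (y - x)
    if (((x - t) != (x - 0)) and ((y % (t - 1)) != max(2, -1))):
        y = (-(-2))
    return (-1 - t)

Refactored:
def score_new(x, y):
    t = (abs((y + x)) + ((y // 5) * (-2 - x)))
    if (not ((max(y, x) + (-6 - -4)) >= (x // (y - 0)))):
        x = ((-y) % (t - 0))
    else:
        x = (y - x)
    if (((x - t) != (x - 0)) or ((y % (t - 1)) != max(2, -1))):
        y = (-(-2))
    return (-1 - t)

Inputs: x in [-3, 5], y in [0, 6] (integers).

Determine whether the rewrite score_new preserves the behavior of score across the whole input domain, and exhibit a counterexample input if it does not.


Take x=-3, y=2.
score: t := 1 | ((max(y, x) + (-6 - -4)) < (x // (y - 0))): false | x := 5 | divide-by-zero, output ERROR
score_new: t := 1 | (not ((max(y, x) + (-6 - -4)) >= (x // (y - 0)))): false | x := 5 | (((x - t) != (x - 0)) or ((y % (t - 1)) != max(2, -1))): true | y := 2 | result -2
ERROR against -2: the behavior changed.
verdict: not equivalent; witness: x=-3, y=2


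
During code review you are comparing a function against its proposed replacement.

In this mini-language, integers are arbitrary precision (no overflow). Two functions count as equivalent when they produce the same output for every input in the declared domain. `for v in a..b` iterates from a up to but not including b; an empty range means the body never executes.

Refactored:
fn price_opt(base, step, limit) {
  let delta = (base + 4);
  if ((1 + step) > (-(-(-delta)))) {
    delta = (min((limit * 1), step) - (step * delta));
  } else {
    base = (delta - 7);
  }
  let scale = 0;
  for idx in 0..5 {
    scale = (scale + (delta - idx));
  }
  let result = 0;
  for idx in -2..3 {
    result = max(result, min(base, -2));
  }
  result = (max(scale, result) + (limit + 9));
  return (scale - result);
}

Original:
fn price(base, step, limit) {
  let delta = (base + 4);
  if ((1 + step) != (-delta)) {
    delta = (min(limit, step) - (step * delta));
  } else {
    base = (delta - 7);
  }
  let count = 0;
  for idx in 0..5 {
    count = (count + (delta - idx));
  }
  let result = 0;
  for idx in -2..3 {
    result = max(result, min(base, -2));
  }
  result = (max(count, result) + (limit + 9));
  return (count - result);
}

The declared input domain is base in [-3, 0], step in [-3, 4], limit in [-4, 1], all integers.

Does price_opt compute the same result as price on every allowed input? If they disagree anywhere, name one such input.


Not equivalent: base=-3, step=-3, limit=-4 separates them (-20 vs -10).
price: delta becomes 1; next ((1 + step) != (-delta)) evaluates to true; next delta becomes -1; next count becomes 0; next at idx=0:; next count becomes -1; next at idx=1:; next count becomes -3; next at idx=2:; next count becomes -6; next at idx=3:; next count becomes -10; next at idx=4:; next count becomes -15; next result becomes 0; next at idx=-2:; next result becomes 0; next at idx=-1:; next result becomes 0; next at idx=0:; next result becomes 0; next at idx=1:; next result becomes 0; next at idx=2:; next result becomes 0; next result becomes 5; next final value -20
price_opt: delta becomes 1; next ((1 + step) > (-(-(-delta)))) evaluates to false; next base becomes -6; next scale becomes 0; next at idx=0:; next scale becomes 1; next at idx=1:; next scale becomes 1; next at idx=2:; next scale becomes 0; next at idx=3:; next scale becomes -2; next at idx=4:; next scale becomes -5; next result becomes 0; next at idx=-2:; next result becomes 0; next at idx=-1:; next result becomes 0; next at idx=0:; next result becomes 0; next at idx=1:; next result becomes 0; next at idx=2:; next result becomes 0; next result becomes 5; next final value -10
verdict: not equivalent; witness: base=-3, step=-3, limit=-4


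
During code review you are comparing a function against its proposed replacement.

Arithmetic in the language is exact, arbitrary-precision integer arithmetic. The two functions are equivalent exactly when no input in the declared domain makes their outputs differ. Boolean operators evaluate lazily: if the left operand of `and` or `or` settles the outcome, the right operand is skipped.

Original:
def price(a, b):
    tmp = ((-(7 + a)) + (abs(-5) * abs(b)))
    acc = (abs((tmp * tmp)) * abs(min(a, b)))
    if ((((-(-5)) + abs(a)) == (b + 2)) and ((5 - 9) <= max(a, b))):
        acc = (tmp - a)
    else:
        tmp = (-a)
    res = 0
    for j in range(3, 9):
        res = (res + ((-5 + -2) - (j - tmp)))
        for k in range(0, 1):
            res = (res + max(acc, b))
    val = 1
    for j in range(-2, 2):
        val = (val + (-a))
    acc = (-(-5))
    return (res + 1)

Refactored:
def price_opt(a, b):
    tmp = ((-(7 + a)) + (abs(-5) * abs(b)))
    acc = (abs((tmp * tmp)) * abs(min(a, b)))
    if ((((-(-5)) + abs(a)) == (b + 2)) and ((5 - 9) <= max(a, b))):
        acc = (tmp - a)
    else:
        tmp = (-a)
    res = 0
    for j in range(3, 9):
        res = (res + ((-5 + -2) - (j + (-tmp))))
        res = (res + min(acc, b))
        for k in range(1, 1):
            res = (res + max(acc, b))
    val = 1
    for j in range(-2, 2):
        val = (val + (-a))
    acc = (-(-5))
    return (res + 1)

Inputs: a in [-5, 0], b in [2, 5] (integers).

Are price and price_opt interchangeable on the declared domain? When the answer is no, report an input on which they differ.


Not equivalent: a=-5, b=2 separates them (1876 vs -32).
price: tmp := 8 | acc := 320 | ((((-(-5)) + abs(a)) == (b + 2)) and ((5 - 9) <= max(a, b))): false | tmp := 5 | res := 0 | iter j=3: | res := -5 | iter k=0: | res := 315 | iter j=4: | res := 309 | iter k=0: | res := 629 | iter j=5: | res := 622 | iter k=0: | res := 942 | iter j=6: | res := 934 | iter k=0: | res := 1254 | iter j=7: | res := 1245 | iter k=0: | res := 1565 | iter j=8: | res := 1555 | iter k=0: | res := 1875 | val := 1 | iter j=-2: | val := 6 | iter j=-1: | val := 11 | iter j=0: | val := 16 | iter j=1: | val := 21 | acc := 5 | result 1876
price_opt: tmp := 8 | acc := 320 | ((((-(-5)) + abs(a)) == (b + 2)) and ((5 - 9) <= max(a, b))): false | tmp := 5 | res := 0 | iter j=3: | res := -5 | res := -3 | loop over k: empty range | iter j=4: | res := -9 | res := -7 | loop over k: empty range | iter j=5: | res := -14 | res := -12 | loop over k: empty range | iter j=6: | res := -20 | res := -18 | loop over k: empty range | iter j=7: | res := -27 | res := -25 | loop over k: empty range | iter j=8: | res := -35 | res := -33 | loop over k: empty range | val := 1 | iter j=-2: | val := 6 | iter j=-1: | val := 11 | iter j=0: | val := 16 | iter j=1: | val := 21 | acc := 5 | result -32
verdict: not equivalent; witness: a=-5, b=2


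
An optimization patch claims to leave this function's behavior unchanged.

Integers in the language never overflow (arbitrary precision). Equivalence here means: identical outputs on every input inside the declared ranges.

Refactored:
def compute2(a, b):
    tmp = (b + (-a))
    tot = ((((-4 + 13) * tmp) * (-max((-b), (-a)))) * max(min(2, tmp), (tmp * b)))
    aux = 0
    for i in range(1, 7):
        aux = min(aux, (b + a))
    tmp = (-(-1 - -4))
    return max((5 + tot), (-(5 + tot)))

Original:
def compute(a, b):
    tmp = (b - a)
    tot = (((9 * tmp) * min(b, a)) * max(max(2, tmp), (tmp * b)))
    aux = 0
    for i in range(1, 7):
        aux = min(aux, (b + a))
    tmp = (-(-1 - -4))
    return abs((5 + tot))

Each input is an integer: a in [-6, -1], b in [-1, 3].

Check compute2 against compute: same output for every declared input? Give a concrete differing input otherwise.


At a=-6, b=-1: compute gives 1345, compute2 gives 535.
verdict: not equivalent; witness: a=-6, b=-1


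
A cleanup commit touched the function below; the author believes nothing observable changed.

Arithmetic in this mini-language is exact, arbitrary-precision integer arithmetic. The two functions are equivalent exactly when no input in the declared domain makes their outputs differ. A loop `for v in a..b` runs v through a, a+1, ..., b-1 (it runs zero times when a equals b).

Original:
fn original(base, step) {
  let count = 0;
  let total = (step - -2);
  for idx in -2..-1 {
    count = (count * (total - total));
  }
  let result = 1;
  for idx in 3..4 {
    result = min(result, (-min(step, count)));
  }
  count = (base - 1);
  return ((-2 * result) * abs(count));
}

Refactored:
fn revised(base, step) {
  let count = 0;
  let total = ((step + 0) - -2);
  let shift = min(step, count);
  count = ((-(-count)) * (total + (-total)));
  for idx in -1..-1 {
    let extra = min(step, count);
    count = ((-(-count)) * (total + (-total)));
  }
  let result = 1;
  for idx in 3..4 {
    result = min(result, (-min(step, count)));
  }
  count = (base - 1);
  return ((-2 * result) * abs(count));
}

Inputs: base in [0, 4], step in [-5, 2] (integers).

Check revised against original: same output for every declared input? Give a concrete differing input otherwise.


The two versions differ — the changes include arithmetic usage differs; and local variable names differ; and min/max/abs usage differs; and constant usage differs; and loop structure differs; and statement counts differ.
Spot check at base=3, step=-5 — original: count becomes 0; next total becomes -3; next at idx=-2:; next count becomes 0; next result becomes 1; next at idx=3:; next result becomes 1; next count becomes 2; next final value -4. revised: count becomes 0; next total becomes -3; next shift becomes -5; next count becomes 0; next idx never enters its loop body; next result becomes 1; next at idx=3:; next result becomes 1; next count becomes 2; next final value -4. Both give -4.
Checked all 40 inputs in the declared domain: the outputs agree on every one.
verdict: equivalent


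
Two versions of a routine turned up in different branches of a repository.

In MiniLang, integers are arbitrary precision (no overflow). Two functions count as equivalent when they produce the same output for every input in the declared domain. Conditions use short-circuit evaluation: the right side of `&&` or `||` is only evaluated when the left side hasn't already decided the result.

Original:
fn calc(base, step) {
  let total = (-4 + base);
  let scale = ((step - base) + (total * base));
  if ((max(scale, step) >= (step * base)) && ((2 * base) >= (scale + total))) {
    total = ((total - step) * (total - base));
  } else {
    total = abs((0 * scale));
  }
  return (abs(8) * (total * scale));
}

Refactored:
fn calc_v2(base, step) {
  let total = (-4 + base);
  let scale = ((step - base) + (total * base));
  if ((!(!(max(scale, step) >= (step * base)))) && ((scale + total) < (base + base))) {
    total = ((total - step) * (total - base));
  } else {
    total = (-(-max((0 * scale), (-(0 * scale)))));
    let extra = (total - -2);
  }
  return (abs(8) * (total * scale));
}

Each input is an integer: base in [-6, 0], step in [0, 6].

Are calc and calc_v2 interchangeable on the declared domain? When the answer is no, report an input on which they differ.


There is a counterexample at base=0, step=4: 1024 on one side, 0 on the other.
calc: total := -4 | scale := 4 | ((max(scale, step) >= (step * base)) && ((2 * base) >= (scale + total))): true | total := 32 | result 1024
calc_v2: total := -4 | scale := 4 | ((!(!(max(scale, step) >= (step * base)))) && ((scale + total) < (base + base))): false | total := 0 | extra := 2 | result 0
verdict: not equivalent; witness: base=0, step=4


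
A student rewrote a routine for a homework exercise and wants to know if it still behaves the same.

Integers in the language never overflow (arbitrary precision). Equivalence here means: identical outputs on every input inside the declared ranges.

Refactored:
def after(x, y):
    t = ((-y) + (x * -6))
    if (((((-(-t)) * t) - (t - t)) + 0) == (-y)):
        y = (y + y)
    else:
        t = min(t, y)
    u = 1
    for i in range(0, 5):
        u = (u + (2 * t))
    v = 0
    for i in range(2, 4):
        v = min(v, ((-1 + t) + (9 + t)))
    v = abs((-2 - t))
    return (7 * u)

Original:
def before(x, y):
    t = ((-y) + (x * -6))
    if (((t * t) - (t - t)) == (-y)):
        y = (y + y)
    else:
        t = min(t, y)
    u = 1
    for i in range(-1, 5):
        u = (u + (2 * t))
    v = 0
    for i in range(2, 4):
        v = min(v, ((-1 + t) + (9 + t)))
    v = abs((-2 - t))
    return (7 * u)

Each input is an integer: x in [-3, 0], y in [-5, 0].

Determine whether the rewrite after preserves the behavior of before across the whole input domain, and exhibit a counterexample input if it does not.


Not equivalent: x=-3, y=-5 separates them (-413 vs -343).
before: t=23, then (((t * t) - (t - t)) == (-y)) is false, then t=-5, then u=1, then (i=-1), then u=-9, then (i=0), then u=-19, then (i=1), then u=-29, then (i=2), then u=-39, then (i=3), then u=-49, then (i=4), then u=-59, then v=0, then (i=2), then v=-2, then (i=3), then v=-2, then v=3, then returns -413
after: t=23, then (((((-(-t)) * t) - (t - t)) + 0) == (-y)) is false, then t=-5, then u=1, then (i=0), then u=-9, then (i=1), then u=-19, then (i=2), then u=-29, then (i=3), then u=-39, then (i=4), then u=-49, then v=0, then (i=2), then v=-2, then (i=3), then v=-2, then v=3, then returns -343
verdict: not equivalent; witness: x=-3, y=-5


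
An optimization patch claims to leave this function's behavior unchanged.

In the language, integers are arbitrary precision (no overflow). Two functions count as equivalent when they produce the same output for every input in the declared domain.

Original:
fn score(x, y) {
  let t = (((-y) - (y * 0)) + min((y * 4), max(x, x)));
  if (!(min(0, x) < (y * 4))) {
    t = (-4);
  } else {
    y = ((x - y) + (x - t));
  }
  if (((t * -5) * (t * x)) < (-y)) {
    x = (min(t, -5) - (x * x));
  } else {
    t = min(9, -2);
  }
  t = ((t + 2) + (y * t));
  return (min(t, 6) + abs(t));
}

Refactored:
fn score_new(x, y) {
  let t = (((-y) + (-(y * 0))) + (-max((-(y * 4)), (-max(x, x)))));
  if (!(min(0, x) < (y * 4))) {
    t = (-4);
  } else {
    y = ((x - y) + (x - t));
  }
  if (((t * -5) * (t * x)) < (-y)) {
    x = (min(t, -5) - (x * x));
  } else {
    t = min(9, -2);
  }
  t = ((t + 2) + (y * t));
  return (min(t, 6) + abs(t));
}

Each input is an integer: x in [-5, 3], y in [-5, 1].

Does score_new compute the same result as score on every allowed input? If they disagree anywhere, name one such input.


Comparing the listings, the differences include: min/max/abs usage differs, and arithmetic usage differs.
As a probe, take x=-1, y=-2: score runs t=-6, then (!(min(0, x) < (y * 4))) is true, then t=-4, then (((t * -5) * (t * x)) < (-y)) is false, then t=-2, then t=4, then returns 8; score_new runs t=-6, then (!(min(0, x) < (y * 4))) is true, then t=-4, then (((t * -5) * (t * x)) < (-y)) is false, then t=-2, then t=4, then returns 8; both end at 8.
Sweeping the whole domain (63 inputs) finds no disagreement.
verdict: equivalent


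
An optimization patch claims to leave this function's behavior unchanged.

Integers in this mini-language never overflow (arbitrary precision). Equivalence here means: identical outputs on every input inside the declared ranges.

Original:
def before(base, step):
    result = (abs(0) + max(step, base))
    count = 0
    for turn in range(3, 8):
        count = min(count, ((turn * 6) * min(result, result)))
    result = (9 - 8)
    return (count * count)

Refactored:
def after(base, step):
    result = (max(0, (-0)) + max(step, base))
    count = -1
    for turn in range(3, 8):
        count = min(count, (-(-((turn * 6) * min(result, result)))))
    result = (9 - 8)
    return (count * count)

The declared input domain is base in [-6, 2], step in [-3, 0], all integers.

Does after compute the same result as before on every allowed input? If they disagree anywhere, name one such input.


At base=-6, step=0: before gives 0, after gives 1.
verdict: not equivalent; witness: base=-6, step=0


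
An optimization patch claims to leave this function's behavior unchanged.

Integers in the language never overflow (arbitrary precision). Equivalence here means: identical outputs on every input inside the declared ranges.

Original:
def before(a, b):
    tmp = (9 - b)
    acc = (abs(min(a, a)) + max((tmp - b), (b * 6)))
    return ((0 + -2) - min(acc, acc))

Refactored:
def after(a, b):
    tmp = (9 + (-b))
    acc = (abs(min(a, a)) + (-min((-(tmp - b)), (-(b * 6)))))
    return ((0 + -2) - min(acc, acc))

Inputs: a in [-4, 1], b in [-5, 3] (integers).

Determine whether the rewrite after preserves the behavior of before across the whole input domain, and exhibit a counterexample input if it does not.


Differences: arithmetic usage differs, and min/max/abs usage differs — yet all 54 inputs agree.
verdict: equivalent


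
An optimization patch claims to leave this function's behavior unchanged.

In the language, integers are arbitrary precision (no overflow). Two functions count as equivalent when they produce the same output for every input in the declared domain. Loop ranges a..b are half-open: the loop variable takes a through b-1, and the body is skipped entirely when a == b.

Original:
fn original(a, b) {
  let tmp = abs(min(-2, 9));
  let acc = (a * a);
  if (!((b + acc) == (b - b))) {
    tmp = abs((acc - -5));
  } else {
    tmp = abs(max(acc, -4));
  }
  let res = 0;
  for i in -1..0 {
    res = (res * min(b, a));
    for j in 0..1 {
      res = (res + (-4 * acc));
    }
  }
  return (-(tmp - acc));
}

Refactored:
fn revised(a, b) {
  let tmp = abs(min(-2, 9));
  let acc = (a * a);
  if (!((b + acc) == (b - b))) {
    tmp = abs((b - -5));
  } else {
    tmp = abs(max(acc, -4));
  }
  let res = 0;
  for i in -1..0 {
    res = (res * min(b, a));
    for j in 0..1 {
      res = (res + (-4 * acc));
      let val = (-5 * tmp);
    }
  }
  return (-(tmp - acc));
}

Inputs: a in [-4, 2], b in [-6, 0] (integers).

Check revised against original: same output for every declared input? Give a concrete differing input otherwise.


Take a=-4, b=-6.
original: tmp=2, then acc=16, then (!((b + acc) == (b - b))) is true, then tmp=21, then res=0, then (i=-1), then res=0, then (j=0), then res=-64, then returns -5
revised: tmp=2, then acc=16, then (!((b + acc) == (b - b))) is true, then tmp=1, then res=0, then (i=-1), then res=0, then (j=0), then res=-64, then val=-5, then returns 15
-5 vs 15 — the two versions disagree here.
verdict: not equivalent; witness: a=-4, b=-6


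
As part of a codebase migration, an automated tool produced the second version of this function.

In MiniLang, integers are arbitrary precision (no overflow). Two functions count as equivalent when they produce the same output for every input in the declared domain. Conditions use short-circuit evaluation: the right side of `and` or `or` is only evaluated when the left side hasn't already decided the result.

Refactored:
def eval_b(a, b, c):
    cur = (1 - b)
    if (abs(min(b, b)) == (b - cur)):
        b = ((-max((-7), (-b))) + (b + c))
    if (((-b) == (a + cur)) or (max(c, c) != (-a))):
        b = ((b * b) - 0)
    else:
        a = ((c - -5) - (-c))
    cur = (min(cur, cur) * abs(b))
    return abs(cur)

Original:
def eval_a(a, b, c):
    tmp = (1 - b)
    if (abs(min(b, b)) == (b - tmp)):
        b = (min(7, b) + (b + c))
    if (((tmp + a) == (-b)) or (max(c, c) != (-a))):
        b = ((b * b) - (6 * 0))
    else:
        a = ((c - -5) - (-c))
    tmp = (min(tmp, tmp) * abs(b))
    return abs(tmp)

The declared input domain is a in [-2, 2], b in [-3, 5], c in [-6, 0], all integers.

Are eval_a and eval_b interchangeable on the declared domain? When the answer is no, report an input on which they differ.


Side by side, the visible changes include: min/max/abs usage differs; constant usage differs; local variable names differ; arithmetic usage differs.
As a probe, take a=1, b=3, c=-6: eval_a runs tmp = -2; (abs(min(b, b)) == (b - tmp)) -> false; (((tmp + a) == (-b)) or (max(c, c) != (-a))) -> true; b = 9; tmp = -18; return 18; eval_b runs cur = -2; (abs(min(b, b)) == (b - cur)) -> false; (((-b) == (a + cur)) or (max(c, c) != (-a))) -> true; b = 9; cur = -18; return 18; both end at 18.
Across all 315 domain points the two functions coincide.
verdict: equivalent
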